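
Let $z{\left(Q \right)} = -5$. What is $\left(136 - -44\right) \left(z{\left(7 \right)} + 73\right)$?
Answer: $12240$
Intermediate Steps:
$\left(136 - -44\right) \left(z{\left(7 \right)} + 73\right) = \left(136 - -44\right) \left(-5 + 73\right) = \left(136 + 44\right) 68 = 180 \cdot 68 = 12240$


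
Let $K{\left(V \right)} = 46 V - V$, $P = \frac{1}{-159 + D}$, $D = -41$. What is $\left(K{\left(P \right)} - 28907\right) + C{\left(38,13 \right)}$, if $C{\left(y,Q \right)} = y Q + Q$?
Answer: $- \frac{1136009}{40} \approx -28400.0$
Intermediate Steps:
$C{\left(y,Q \right)} = Q + Q y$ ($C{\left(y,Q \right)} = Q y + Q = Q + Q y$)
$P = - \frac{1}{200}$ ($P = \frac{1}{-159 - 41} = \frac{1}{-200} = - \frac{1}{200} \approx -0.005$)
$K{\left(V \right)} = 45 V$
$\left(K{\left(P \right)} - 28907\right) + C{\left(38,13 \right)} = \left(45 \left(- \frac{1}{200}\right) - 28907\right) + 13 \left(1 + 38\right) = \left(- \frac{9}{40} - 28907\right) + 13 \cdot 39 = - \frac{1156289}{40} + 507 = - \frac{1136009}{40}$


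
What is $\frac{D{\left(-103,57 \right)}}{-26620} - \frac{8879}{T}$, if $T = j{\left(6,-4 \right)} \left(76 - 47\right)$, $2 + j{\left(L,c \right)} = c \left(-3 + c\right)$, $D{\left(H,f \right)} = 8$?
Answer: $- \frac{4545481}{385990} \approx -11.776$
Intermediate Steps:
$j{\left(L,c \right)} = -2 + c \left(-3 + c\right)$
$T = 754$ ($T = \left(-2 + \left(-4\right)^{2} - -12\right) \left(76 - 47\right) = \left(-2 + 16 + 12\right) 29 = 26 \cdot 29 = 754$)
$\frac{D{\left(-103,57 \right)}}{-26620} - \frac{8879}{T} = \frac{8}{-26620} - \frac{8879}{754} = 8 \left(- \frac{1}{26620}\right) - \frac{683}{58} = - \frac{2}{6655} - \frac{683}{58} = - \frac{4545481}{385990}$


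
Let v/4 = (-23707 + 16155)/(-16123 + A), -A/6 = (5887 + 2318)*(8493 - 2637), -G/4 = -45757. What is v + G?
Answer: 52768254175292/288307003 ≈ 1.8303e+5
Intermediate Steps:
G = 183028 (G = -4*(-45757) = 183028)
A = -288290880 (A = -6*(5887 + 2318)*(8493 - 2637) = -49230*5856 = -6*48048480 = -288290880)
v = 30208/288307003 (v = 4*((-23707 + 16155)/(-16123 - 288290880)) = 4*(-7552/(-288307003)) = 4*(-7552*(-1/288307003)) = 4*(7552/288307003) = 30208/288307003 ≈ 0.00010478)
v + G = 30208/288307003 + 183028 = 52768254175292/288307003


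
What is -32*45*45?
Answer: -64800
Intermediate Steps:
-32*45*45 = -1440*45 = -64800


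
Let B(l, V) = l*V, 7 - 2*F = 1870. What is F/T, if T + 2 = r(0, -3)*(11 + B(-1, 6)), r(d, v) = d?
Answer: 1863/4 ≈ 465.75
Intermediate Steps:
F = -1863/2 (F = 7/2 - ½*1870 = 7/2 - 935 = -1863/2 ≈ -931.50)
B(l, V) = V*l
T = -2 (T = -2 + 0*(11 + 6*(-1)) = -2 + 0*(11 - 6) = -2 + 0*5 = -2 + 0 = -2)
F/T = -1863/2/(-2) = -1863/2*(-½) = 1863/4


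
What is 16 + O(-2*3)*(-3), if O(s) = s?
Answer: 34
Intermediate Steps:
16 + O(-2*3)*(-3) = 16 - 2*3*(-3) = 16 - 6*(-3) = 16 + 18 = 34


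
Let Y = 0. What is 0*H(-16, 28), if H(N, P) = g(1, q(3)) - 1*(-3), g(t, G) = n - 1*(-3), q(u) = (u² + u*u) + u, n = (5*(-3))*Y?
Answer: 0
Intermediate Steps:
n = 0 (n = (5*(-3))*0 = -15*0 = 0)
q(u) = u + 2*u² (q(u) = (u² + u²) + u = 2*u² + u = u + 2*u²)
g(t, G) = 3 (g(t, G) = 0 - 1*(-3) = 0 + 3 = 3)
H(N, P) = 6 (H(N, P) = 3 - 1*(-3) = 3 + 3 = 6)
0*H(-16, 28) = 0*6 = 0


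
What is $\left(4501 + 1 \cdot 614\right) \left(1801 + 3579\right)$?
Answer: $27518700$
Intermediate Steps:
$\left(4501 + 1 \cdot 614\right) \left(1801 + 3579\right) = \left(4501 + 614\right) 5380 = 5115 \cdot 5380 = 27518700$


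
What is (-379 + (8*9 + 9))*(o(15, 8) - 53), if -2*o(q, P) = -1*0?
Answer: 15794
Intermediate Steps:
o(q, P) = 0 (o(q, P) = -(-1)*0/2 = -1/2*0 = 0)
(-379 + (8*9 + 9))*(o(15, 8) - 53) = (-379 + (8*9 + 9))*(0 - 53) = (-379 + (72 + 9))*(-53) = (-379 + 81)*(-53) = -298*(-53) = 15794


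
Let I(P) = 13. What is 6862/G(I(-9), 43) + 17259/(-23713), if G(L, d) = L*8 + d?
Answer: 160181533/3485811 ≈ 45.952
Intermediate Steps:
G(L, d) = d + 8*L (G(L, d) = 8*L + d = d + 8*L)
6862/G(I(-9), 43) + 17259/(-23713) = 6862/(43 + 8*13) + 17259/(-23713) = 6862/(43 + 104) + 17259*(-1/23713) = 6862/147 - 17259/23713 = 160181533/3485811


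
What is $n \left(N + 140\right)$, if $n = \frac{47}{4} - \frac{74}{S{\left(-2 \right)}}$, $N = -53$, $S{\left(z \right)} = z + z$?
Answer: $\frac{10527}{4} \approx 2631.8$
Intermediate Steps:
$S{\left(z \right)} = 2 z$
$n = \frac{121}{4}$ ($n = \frac{47}{4} - \frac{74}{2 \left(-2\right)} = 47 \cdot \frac{1}{4} - \frac{74}{-4} = \frac{47}{4} - - \frac{37}{2} = \frac{47}{4} + \frac{37}{2} = \frac{121}{4} \approx 30.25$)
$n \left(N + 140\right) = \frac{121 \left(-53 + 140\right)}{4} = \frac{121}{4} \cdot 87 = \frac{10527}{4}$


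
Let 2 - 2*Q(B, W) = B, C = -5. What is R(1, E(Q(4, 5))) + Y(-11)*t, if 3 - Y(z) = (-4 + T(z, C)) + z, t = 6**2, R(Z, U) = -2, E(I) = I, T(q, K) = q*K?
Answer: -1334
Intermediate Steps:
T(q, K) = K*q
Q(B, W) = 1 - B/2
t = 36
Y(z) = 7 + 4*z (Y(z) = 3 - ((-4 - 5*z) + z) = 3 - (-4 - 4*z) = 3 + (4 + 4*z) = 7 + 4*z)
R(1, E(Q(4, 5))) + Y(-11)*t = -2 + (7 + 4*(-11))*36 = -2 + (7 - 44)*36 = -2 - 37*36 = -2 - 1332 = -1334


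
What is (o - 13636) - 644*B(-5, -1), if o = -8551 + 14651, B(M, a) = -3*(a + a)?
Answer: -11400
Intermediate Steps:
B(M, a) = -6*a
o = 6100
(o - 13636) - 644*B(-5, -1) = (6100 - 13636) - (-3864)*(-1) = -7536 - 644*6 = -7536 - 3864 = -11400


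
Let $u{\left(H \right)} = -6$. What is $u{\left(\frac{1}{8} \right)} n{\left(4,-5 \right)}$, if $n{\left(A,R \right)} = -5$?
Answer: $30$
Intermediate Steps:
$u{\left(\frac{1}{8} \right)} n{\left(4,-5 \right)} = \left(-6\right) \left(-5\right) = 30$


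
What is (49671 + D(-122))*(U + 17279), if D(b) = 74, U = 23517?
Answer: 2029397020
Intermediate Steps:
(49671 + D(-122))*(U + 17279) = (49671 + 74)*(23517 + 17279) = 49745*40796 = 2029397020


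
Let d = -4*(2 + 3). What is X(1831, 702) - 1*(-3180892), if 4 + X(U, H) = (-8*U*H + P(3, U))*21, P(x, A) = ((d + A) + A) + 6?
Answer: -212683320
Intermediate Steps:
d = -20 (d = -4*5 = -20)
P(x, A) = -14 + 2*A (P(x, A) = ((-20 + A) + A) + 6 = (-20 + 2*A) + 6 = -14 + 2*A)
X(U, H) = -298 + 42*U - 168*H*U (X(U, H) = -4 + (-8*U*H + (-14 + 2*U))*21 = -4 + (-8*H*U + (-14 + 2*U))*21 = -4 + (-14 + 2*U - 8*H*U)*21 = -4 + (-294 + 42*U - 168*H*U) = -298 + 42*U - 168*H*U)
X(1831, 702) - 1*(-3180892) = (-298 + 42*1831 - 168*702*1831) - 1*(-3180892) = (-298 + 76902 - 215940816) + 3180892 = -215864212 + 3180892 = -212683320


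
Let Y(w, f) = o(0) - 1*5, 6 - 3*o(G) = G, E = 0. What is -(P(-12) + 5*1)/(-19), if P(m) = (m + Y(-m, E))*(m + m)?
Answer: 365/19 ≈ 19.211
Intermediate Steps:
o(G) = 2 - G/3
Y(w, f) = -3 (Y(w, f) = (2 - ⅓*0) - 1*5 = (2 + 0) - 5 = 2 - 5 = -3)
P(m) = 2*m*(-3 + m) (P(m) = (m - 3)*(m + m) = (-3 + m)*(2*m) = 2*m*(-3 + m))
-(P(-12) + 5*1)/(-19) = -(2*(-12)*(-3 - 12) + 5*1)/(-19) = -(-1)*(2*(-12)*(-15) + 5)/19 = -(-1)*(360 + 5)/19 = -(-1)*365/19 = -1*(-365/19) = 365/19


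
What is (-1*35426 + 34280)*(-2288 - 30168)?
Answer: 37194576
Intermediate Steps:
(-1*35426 + 34280)*(-2288 - 30168) = (-35426 + 34280)*(-32456) = -1146*(-32456) = 37194576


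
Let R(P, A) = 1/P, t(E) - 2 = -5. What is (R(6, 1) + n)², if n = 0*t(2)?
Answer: 1/36 ≈ 0.027778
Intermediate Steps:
t(E) = -3 (t(E) = 2 - 5 = -3)
n = 0 (n = 0*(-3) = 0)
(R(6, 1) + n)² = (1/6 + 0)² = (⅙ + 0)² = (⅙)² = 1/36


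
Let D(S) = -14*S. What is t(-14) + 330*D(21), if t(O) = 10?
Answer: -97010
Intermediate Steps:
t(-14) + 330*D(21) = 10 + 330*(-14*21) = 10 + 330*(-294) = 10 - 97020 = -97010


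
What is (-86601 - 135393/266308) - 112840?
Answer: -53112869221/266308 ≈ -1.9944e+5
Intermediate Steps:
(-86601 - 135393/266308) - 112840 = -23062674501/266308 - 112840 = -53112869221/266308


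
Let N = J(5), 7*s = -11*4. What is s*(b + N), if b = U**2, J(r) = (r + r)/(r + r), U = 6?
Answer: -1628/7 ≈ -232.57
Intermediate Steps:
s = -44/7 (s = (-11*4)/7 = (1/7)*(-44) = -44/7 ≈ -6.2857)
J(r) = 1 (J(r) = (2*r)/((2*r)) = (2*r)*(1/(2*r)) = 1)
b = 36 (b = 6**2 = 36)
N = 1
s*(b + N) = -44*(36 + 1)/7 = -44/7*37 = -1628/7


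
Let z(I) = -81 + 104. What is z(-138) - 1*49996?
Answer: -49973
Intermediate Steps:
z(I) = 23
z(-138) - 1*49996 = 23 - 1*49996 = 23 - 49996 = -49973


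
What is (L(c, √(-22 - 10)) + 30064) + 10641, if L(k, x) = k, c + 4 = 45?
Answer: 40746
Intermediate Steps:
c = 41 (c = -4 + 45 = 41)
(L(c, √(-22 - 10)) + 30064) + 10641 = (41 + 30064) + 10641 = 30105 + 10641 = 40746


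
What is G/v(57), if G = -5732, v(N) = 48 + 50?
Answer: -2866/49 ≈ -58.490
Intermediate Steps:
v(N) = 98
G/v(57) = -5732/98 = -5732*1/98 = -2866/49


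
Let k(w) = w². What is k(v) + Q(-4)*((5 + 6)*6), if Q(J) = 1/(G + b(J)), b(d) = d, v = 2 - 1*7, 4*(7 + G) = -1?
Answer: 287/15 ≈ 19.133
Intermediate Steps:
G = -29/4 (G = -7 + (¼)*(-1) = -7 - ¼ = -29/4 ≈ -7.2500)
v = -5 (v = 2 - 7 = -5)
Q(J) = 1/(-29/4 + J)
k(v) + Q(-4)*((5 + 6)*6) = (-5)² + (4/(-29 + 4*(-4)))*((5 + 6)*6) = 25 + (4/(-29 - 16))*(11*6) = 25 + (4/(-45))*66 = 25 + (4*(-1/45))*66 = 25 - 4/45*66 = 25 - 88/15 = 287/15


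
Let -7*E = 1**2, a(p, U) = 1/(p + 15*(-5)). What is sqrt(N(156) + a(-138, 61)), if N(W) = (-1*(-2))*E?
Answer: I*sqrt(645603)/1491 ≈ 0.5389*I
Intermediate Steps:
a(p, U) = 1/(-75 + p) (a(p, U) = 1/(p - 75) = 1/(-75 + p))
E = -1/7 (E = -1/7*1**2 = -1/7*1 = -1/7 ≈ -0.14286)
N(W) = -2/7 (N(W) = -1*(-2)*(-1/7) = 2*(-1/7) = -2/7)
sqrt(N(156) + a(-138, 61)) = sqrt(-2/7 + 1/(-75 - 138)) = sqrt(-2/7 + 1/(-213)) = sqrt(-2/7 - 1/213) = sqrt(-433/1491) = I*sqrt(645603)/1491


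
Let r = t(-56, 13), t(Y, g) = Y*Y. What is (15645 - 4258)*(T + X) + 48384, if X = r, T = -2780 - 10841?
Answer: -119344311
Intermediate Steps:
t(Y, g) = Y²
T = -13621
r = 3136 (r = (-56)² = 3136)
X = 3136
(15645 - 4258)*(T + X) + 48384 = (15645 - 4258)*(-13621 + 3136) + 48384 = 11387*(-10485) + 48384 = -119392695 + 48384 = -119344311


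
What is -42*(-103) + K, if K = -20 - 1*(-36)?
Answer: 4342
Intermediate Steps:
K = 16 (K = -20 + 36 = 16)
-42*(-103) + K = -42*(-103) + 16 = 4326 + 16 = 4342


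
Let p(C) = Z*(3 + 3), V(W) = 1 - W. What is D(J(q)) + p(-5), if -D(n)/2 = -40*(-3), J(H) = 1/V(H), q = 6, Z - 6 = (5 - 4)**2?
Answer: -198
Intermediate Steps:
Z = 7 (Z = 6 + (5 - 4)**2 = 6 + 1**2 = 6 + 1 = 7)
J(H) = 1/(1 - H)
D(n) = -240 (D(n) = -(-80)*(-3) = -2*120 = -240)
p(C) = 42 (p(C) = 7*(3 + 3) = 7*6 = 42)
D(J(q)) + p(-5) = -240 + 42 = -198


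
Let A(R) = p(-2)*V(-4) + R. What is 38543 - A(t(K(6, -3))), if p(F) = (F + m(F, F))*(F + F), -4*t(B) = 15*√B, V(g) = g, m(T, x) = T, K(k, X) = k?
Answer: 38607 + 15*√6/4 ≈ 38616.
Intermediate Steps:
t(B) = -15*√B/4
p(F) = 4*F² (p(F) = (F + F)*(F + F) = (2*F)*(2*F) = 4*F²)
A(R) = -64 + R (A(R) = (4*(-2)²)*(-4) + R = (4*4)*(-4) + R = 16*(-4) + R = -64 + R)
38543 - A(t(K(6, -3))) = 38543 - (-64 - 15*√6/4) = 38543 + (64 + 15*√6/4) = 38607 + 15*√6/4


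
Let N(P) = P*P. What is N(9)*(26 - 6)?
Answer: 1620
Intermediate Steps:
N(P) = P²
N(9)*(26 - 6) = 9²*(26 - 6) = 81*20 = 1620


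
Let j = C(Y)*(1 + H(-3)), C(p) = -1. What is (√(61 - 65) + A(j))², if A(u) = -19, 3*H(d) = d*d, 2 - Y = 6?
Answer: 357 - 76*I ≈ 357.0 - 76.0*I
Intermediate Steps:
Y = -4 (Y = 2 - 1*6 = 2 - 6 = -4)
H(d) = d²/3 (H(d) = (d*d)/3 = d²/3)
j = -4 (j = -(1 + (⅓)*(-3)²) = -(1 + (⅓)*9) = -(1 + 3) = -1*4 = -4)
(√(61 - 65) + A(j))² = (√(61 - 65) - 19)² = (√(-4) - 19)² = (2*I - 19)² = (-19 + 2*I)²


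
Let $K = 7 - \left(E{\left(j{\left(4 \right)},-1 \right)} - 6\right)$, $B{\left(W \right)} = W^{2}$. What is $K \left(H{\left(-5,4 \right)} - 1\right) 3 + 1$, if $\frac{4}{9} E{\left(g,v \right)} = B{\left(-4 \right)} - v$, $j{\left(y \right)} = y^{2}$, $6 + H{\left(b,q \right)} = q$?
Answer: $\frac{913}{4} \approx 228.25$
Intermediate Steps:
$H{\left(b,q \right)} = -6 + q$
$E{\left(g,v \right)} = 36 - \frac{9 v}{4}$ ($E{\left(g,v \right)} = \frac{9 \left(\left(-4\right)^{2} - v\right)}{4} = \frac{9 \left(16 - v\right)}{4} = 36 - \frac{9 v}{4}$)
$K = - \frac{101}{4}$ ($K = 7 - \left(\left(36 - - \frac{9}{4}\right) - 6\right) = 7 - \left(\left(36 + \frac{9}{4}\right) - 6\right) = 7 - \left(\frac{153}{4} - 6\right) = 7 - \frac{129}{4} = - \frac{101}{4} \approx -25.25$)
$K \left(H{\left(-5,4 \right)} - 1\right) 3 + 1 = - \frac{101 \left(\left(-6 + 4\right) - 1\right) 3}{4} + 1 = - \frac{101 \left(-2 - 1\right) 3}{4} + 1 = - \frac{101 \left(\left(-3\right) 3\right)}{4} + 1 = \left(- \frac{101}{4}\right) \left(-9\right) + 1 = \frac{909}{4} + 1 = \frac{913}{4}$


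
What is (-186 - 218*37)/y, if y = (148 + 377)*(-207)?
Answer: 8252/108675 ≈ 0.075933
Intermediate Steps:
y = -108675 (y = 525*(-207) = -108675)
(-186 - 218*37)/y = (-186 - 218*37)/(-108675) = (-186 - 8066)*(-1/108675) = -8252*(-1/108675) = 8252/108675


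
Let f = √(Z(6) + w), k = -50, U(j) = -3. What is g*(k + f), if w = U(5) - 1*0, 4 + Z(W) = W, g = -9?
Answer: 450 - 9*I ≈ 450.0 - 9.0*I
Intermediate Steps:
Z(W) = -4 + W
w = -3 (w = -3 - 1*0 = -3 + 0 = -3)
f = I (f = √((-4 + 6) - 3) = √(2 - 3) = √(-1) = I ≈ 1.0*I)
g*(k + f) = -9*(-50 + I) = 450 - 9*I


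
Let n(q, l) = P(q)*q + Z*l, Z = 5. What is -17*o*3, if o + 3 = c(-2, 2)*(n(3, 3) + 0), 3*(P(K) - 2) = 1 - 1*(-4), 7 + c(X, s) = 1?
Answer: 8109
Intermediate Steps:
c(X, s) = -6 (c(X, s) = -7 + 1 = -6)
P(K) = 11/3 (P(K) = 2 + (1 - 1*(-4))/3 = 2 + (1 + 4)/3 = 2 + (⅓)*5 = 2 + 5/3 = 11/3)
n(q, l) = 5*l + 11*q/3 (n(q, l) = 11*q/3 + 5*l = 5*l + 11*q/3)
o = -159 (o = -3 - 6*((5*3 + (11/3)*3) + 0) = -3 - 6*((15 + 11) + 0) = -3 - 6*(26 + 0) = -3 - 6*26 = -3 - 156 = -159)
-17*o*3 = -17*(-159)*3 = 2703*3 = 8109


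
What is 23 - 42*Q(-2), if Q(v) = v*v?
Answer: -145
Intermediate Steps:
Q(v) = v²
23 - 42*Q(-2) = 23 - 42*(-2)² = 23 - 42*4 = 23 - 168 = -145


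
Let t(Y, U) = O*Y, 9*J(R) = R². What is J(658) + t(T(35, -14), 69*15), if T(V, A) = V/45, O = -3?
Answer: 432943/9 ≈ 48105.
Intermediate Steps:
T(V, A) = V/45 (T(V, A) = V*(1/45) = V/45)
J(R) = R²/9
t(Y, U) = -3*Y
J(658) + t(T(35, -14), 69*15) = (⅑)*658² - 35/15 = (⅑)*432964 - 3*7/9 = 432964/9 - 7/3 = 432943/9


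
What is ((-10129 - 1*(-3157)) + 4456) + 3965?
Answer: 1449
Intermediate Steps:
((-10129 - 1*(-3157)) + 4456) + 3965 = ((-10129 + 3157) + 4456) + 3965 = (-6972 + 4456) + 3965 = -2516 + 3965 = 1449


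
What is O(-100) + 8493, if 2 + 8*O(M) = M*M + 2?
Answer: 9743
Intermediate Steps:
O(M) = M**2/8 (O(M) = -1/4 + (M*M + 2)/8 = -1/4 + (M**2 + 2)/8 = -1/4 + (2 + M**2)/8 = -1/4 + (1/4 + M**2/8) = M**2/8)
O(-100) + 8493 = (1/8)*(-100)**2 + 8493 = (1/8)*10000 + 8493 = 1250 + 8493 = 9743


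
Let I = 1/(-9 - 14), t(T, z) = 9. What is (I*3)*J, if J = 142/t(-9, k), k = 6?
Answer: -142/69 ≈ -2.0580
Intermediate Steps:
I = -1/23 (I = 1/(-23) = -1/23 ≈ -0.043478)
J = 142/9 ≈ 15.778
(I*3)*J = -1/23*3*(142/9) = -3/23*142/9 = -142/69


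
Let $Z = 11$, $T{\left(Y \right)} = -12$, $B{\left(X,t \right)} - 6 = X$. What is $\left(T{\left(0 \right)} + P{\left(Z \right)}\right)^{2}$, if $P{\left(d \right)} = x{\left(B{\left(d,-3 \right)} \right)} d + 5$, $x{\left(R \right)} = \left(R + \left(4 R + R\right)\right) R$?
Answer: $363550489$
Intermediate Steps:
$B{\left(X,t \right)} = 6 + X$
$x{\left(R \right)} = 6 R^{2}$ ($x{\left(R \right)} = \left(R + 5 R\right) R = 6 R R = 6 R^{2}$)
$P{\left(d \right)} = 5 + 6 d \left(6 + d\right)^{2}$ ($P{\left(d \right)} = 6 \left(6 + d\right)^{2} d + 5 = 6 d \left(6 + d\right)^{2} + 5 = 5 + 6 d \left(6 + d\right)^{2}$)
$\left(T{\left(0 \right)} + P{\left(Z \right)}\right)^{2} = \left(-12 + \left(5 + 6 \cdot 11 \left(6 + 11\right)^{2}\right)\right)^{2} = \left(-12 + \left(5 + 6 \cdot 11 \cdot 17^{2}\right)\right)^{2} = \left(-12 + \left(5 + 6 \cdot 11 \cdot 289\right)\right)^{2} = \left(-12 + \left(5 + 19074\right)\right)^{2} = \left(-12 + 19079\right)^{2} = 19067^{2} = 363550489$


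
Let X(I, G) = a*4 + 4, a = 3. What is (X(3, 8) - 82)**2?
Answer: 4356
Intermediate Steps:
X(I, G) = 16 (X(I, G) = 3*4 + 4 = 12 + 4 = 16)
(X(3, 8) - 82)**2 = (16 - 82)**2 = (-66)**2 = 4356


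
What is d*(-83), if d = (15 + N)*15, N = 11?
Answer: -32370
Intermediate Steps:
d = 390 (d = (15 + 11)*15 = 26*15 = 390)
d*(-83) = 390*(-83) = -32370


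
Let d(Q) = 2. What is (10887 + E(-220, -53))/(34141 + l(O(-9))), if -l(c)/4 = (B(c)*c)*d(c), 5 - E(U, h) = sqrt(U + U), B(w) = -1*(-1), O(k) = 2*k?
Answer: 10892/34285 - 2*I*sqrt(110)/34285 ≈ 0.31769 - 0.00061182*I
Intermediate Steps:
B(w) = 1
E(U, h) = 5 - sqrt(2)*sqrt(U) (E(U, h) = 5 - sqrt(U + U) = 5 - sqrt(2*U) = 5 - sqrt(2)*sqrt(U))
l(c) = -8*c (l(c) = -4*1*c*2 = -4*c*2 = -8*c)
(10887 + E(-220, -53))/(34141 + l(O(-9))) = (10887 + (5 - sqrt(2)*sqrt(-220)))/(34141 - 16*(-9)) = (10887 + (5 - sqrt(2)*2*I*sqrt(55)))/(34141 - 8*(-18)) = (10887 + (5 - 2*I*sqrt(110)))/(34141 + 144) = (10892 - 2*I*sqrt(110))/34285 = (10892 - 2*I*sqrt(110))*(1/34285) = 10892/34285 - 2*I*sqrt(110)/34285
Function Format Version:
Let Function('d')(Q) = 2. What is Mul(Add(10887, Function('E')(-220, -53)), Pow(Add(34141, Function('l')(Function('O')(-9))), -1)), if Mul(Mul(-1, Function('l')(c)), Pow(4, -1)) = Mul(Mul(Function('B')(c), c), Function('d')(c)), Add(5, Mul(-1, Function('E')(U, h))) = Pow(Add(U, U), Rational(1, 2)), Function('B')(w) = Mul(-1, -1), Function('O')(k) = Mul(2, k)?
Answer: Add(Rational(10892, 34285), Mul(Rational(-2, 34285), I, Pow(110, Rational(1, 2)))) ≈ Add(0.31769, Mul(-0.00061182, I))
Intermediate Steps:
Function('B')(w) = 1
Function('E')(U, h) = Add(5, Mul(-1, Pow(2, Rational(1, 2)), Pow(U, Rational(1, 2)))) (Function('E')(U, h) = Add(5, Mul(-1, Pow(Add(U, U), Rational(1, 2)))) = Add(5, Mul(-1, Pow(Mul(2, U), Rational(1, 2)))) = Add(5, Mul(-1, Mul(Pow(2, Rational(1, 2)), Pow(U, Rational(1, 2))))) = Add(5, Mul(-1, Pow(2, Rational(1, 2)), Pow(U, Rational(1, 2)))))
Function('l')(c) = Mul(-8, c) (Function('l')(c) = Mul(-4, Mul(Mul(1, c), 2)) = Mul(-4, Mul(c, 2)) = Mul(-4, Mul(2, c)) = Mul(-8, c))
Mul(Add(10887, Function('E')(-220, -53)), Pow(Add(34141, Function('l')(Function('O')(-9))), -1)) = Mul(Add(10887, Add(5, Mul(-1, Pow(2, Rational(1, 2)), Pow(-220, Rational(1, 2))))), Pow(Add(34141, Mul(-8, Mul(2, -9))), -1)) = Mul(Add(10887, Add(5, Mul(-1, Pow(2, Rational(1, 2)), Mul(2, I, Pow(55, Rational(1, 2)))))), Pow(Add(34141, Mul(-8, -18)), -1)) = Mul(Add(10887, Add(5, Mul(-2, I, Pow(110, Rational(1, 2))))), Pow(Add(34141, 144), -1)) = Mul(Add(10892, Mul(-2, I, Pow(110, Rational(1, 2)))), Pow(34285, -1)) = Mul(Add(10892, Mul(-2, I, Pow(110, Rational(1, 2)))), Rational(1, 34285)) = Add(Rational(10892, 34285), Mul(Rational(-2, 34285), I, Pow(110, Rational(1, 2))))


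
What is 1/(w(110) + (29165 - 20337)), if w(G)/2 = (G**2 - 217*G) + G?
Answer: -1/14492 ≈ -6.9004e-5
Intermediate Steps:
w(G) = -432*G + 2*G**2 (w(G) = 2*((G**2 - 217*G) + G) = 2*(G**2 - 216*G) = -432*G + 2*G**2)
1/(w(110) + (29165 - 20337)) = 1/(2*110*(-216 + 110) + (29165 - 20337)) = 1/(2*110*(-106) + 8828) = 1/(-23320 + 8828) = 1/(-14492) = -1/14492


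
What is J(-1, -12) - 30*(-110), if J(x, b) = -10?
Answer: 3290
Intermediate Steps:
J(-1, -12) - 30*(-110) = -10 - 30*(-110) = -10 + 3300 = 3290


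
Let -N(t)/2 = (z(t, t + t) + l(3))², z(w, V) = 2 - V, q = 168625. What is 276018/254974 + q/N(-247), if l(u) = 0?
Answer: 46407348913/62727683584 ≈ 0.73982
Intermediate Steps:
N(t) = -2*(2 - 2*t)² (N(t) = -2*((2 - (t + t)) + 0)² = -2*((2 - 2*t) + 0)² = -2*(2 - 2*t)²)
276018/254974 + q/N(-247) = 276018/254974 + 168625/((-8*(-1 - 247)²)) = 276018*(1/254974) + 168625/((-8*(-248)²)) = 138009/127487 + 168625/((-8*61504)) = 138009/127487 + 168625/(-492032) = 138009/127487 + 168625*(-1/492032) = 138009/127487 - 168625/492032 = 46407348913/62727683584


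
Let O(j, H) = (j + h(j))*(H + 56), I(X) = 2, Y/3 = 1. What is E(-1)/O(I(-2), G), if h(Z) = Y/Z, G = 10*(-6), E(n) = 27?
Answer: -27/14 ≈ -1.9286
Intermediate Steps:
Y = 3 (Y = 3*1 = 3)
G = -60
h(Z) = 3/Z
O(j, H) = (56 + H)*(j + 3/j) (O(j, H) = (j + 3/j)*(H + 56) = (j + 3/j)*(56 + H) = (56 + H)*(j + 3/j))
E(-1)/O(I(-2), G) = 27/(((168 + 3*(-60) + 2²*(56 - 60))/2)) = 27/(((168 - 180 + 4*(-4))/2)) = 27/(((168 - 180 - 16)/2)) = 27/(((½)*(-28))) = 27/(-14) = 27*(-1/14) = -27/14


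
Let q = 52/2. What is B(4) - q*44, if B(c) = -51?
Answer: -1195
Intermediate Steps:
q = 26 (q = 52*(½) = 26)
B(4) - q*44 = -51 - 26*44 = -51 - 1*1144 = -51 - 1144 = -1195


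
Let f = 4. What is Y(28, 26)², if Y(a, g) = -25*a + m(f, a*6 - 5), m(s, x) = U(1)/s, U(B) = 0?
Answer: 490000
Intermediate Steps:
m(s, x) = 0 (m(s, x) = 0/s = 0)
Y(a, g) = -25*a (Y(a, g) = -25*a + 0 = -25*a)
Y(28, 26)² = (-25*28)² = (-700)² = 490000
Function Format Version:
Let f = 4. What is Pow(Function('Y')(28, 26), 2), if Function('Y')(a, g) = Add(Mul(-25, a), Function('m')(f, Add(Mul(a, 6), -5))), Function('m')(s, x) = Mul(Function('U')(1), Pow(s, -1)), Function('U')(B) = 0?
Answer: 490000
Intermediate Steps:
Function('m')(s, x) = 0 (Function('m')(s, x) = Mul(0, Pow(s, -1)) = 0)
Function('Y')(a, g) = Mul(-25, a) (Function('Y')(a, g) = Add(Mul(-25, a), 0) = Mul(-25, a))
Pow(Function('Y')(28, 26), 2) = Pow(Mul(-25, 28), 2) = Pow(-700, 2) = 490000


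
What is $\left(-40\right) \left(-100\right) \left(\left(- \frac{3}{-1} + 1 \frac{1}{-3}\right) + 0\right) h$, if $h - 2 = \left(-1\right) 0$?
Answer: $\frac{64000}{3} \approx 21333.0$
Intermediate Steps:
$h = 2$ ($h = 2 - 0 = 2 + 0 = 2$)
$\left(-40\right) \left(-100\right) \left(\left(- \frac{3}{-1} + 1 \frac{1}{-3}\right) + 0\right) h = \left(-40\right) \left(-100\right) \left(\left(- \frac{3}{-1} + 1 \frac{1}{-3}\right) + 0\right) 2 = 4000 \left(\left(\left(-3\right) \left(-1\right) + 1 \left(- \frac{1}{3}\right)\right) + 0\right) 2 = 4000 \left(\left(3 - \frac{1}{3}\right) + 0\right) 2 = 4000 \left(\frac{8}{3} + 0\right) 2 = 4000 \cdot \frac{8}{3} \cdot 2 = 4000 \cdot \frac{16}{3} = \frac{64000}{3}$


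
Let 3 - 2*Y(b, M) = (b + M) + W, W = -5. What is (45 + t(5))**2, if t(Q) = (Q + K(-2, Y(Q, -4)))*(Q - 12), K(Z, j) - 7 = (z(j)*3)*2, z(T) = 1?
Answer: 6561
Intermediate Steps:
Y(b, M) = 4 - M/2 - b/2 (Y(b, M) = 3/2 - ((b + M) - 5)/2 = 3/2 - ((M + b) - 5)/2 = 3/2 - (-5 + M + b)/2 = 3/2 + (5/2 - M/2 - b/2) = 4 - M/2 - b/2)
K(Z, j) = 13 (K(Z, j) = 7 + (1*3)*2 = 7 + 3*2 = 7 + 6 = 13)
t(Q) = (-12 + Q)*(13 + Q) (t(Q) = (Q + 13)*(Q - 12) = (13 + Q)*(-12 + Q) = (-12 + Q)*(13 + Q))
(45 + t(5))**2 = (45 + (-156 + 5 + 5**2))**2 = (45 + (-156 + 5 + 25))**2 = (45 - 126)**2 = (-81)**2 = 6561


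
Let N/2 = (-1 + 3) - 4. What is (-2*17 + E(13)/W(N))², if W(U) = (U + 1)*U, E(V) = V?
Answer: 156025/144 ≈ 1083.5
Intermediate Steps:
N = -4 (N = 2*((-1 + 3) - 4) = 2*(2 - 4) = 2*(-2) = -4)
W(U) = U*(1 + U) (W(U) = (1 + U)*U = U*(1 + U))
(-2*17 + E(13)/W(N))² = (-2*17 + 13/((-4*(1 - 4))))² = (-34 + 13/((-4*(-3))))² = (-34 + 13/12)² = (-395/12)² = 156025/144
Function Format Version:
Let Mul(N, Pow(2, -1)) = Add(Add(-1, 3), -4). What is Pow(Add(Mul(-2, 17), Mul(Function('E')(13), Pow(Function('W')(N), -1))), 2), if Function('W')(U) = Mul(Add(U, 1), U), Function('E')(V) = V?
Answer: Rational(156025, 144) ≈ 1083.5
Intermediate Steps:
N = -4 (N = Mul(2, Add(Add(-1, 3), -4)) = Mul(2, Add(2, -4)) = Mul(2, -2) = -4)
Function('W')(U) = Mul(U, Add(1, U)) (Function('W')(U) = Mul(Add(1, U), U) = Mul(U, Add(1, U)))
Pow(Add(Mul(-2, 17), Mul(Function('E')(13), Pow(Function('W')(N), -1))), 2) = Pow(Add(Mul(-2, 17), Mul(13, Pow(Mul(-4, Add(1, -4)), -1))), 2) = Pow(Add(-34, Mul(13, Pow(Mul(-4, -3), -1))), 2) = Pow(Add(-34, Mul(13, Pow(12, -1))), 2) = Pow(Add(-34, Mul(13, Rational(1, 12))), 2) = Pow(Add(-34, Rational(13, 12)), 2) = Pow(Rational(-395, 12), 2) = Rational(156025, 144)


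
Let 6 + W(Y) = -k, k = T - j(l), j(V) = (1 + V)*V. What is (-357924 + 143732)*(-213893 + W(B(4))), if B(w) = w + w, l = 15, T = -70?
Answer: 45749055088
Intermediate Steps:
j(V) = V*(1 + V)
k = -310 (k = -70 - 15*(1 + 15) = -70 - 15*16 = -70 - 1*240 = -70 - 240 = -310)
B(w) = 2*w
W(Y) = 304 (W(Y) = -6 - 1*(-310) = -6 + 310 = 304)
(-357924 + 143732)*(-213893 + W(B(4))) = (-357924 + 143732)*(-213893 + 304) = -214192*(-213589) = 45749055088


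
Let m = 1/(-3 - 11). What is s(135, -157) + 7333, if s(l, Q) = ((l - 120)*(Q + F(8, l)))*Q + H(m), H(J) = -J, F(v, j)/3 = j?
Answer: -8073897/14 ≈ -5.7671e+5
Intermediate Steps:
F(v, j) = 3*j
m = -1/14 (m = 1/(-14) = -1/14 ≈ -0.071429)
s(l, Q) = 1/14 + Q*(-120 + l)*(Q + 3*l) (s(l, Q) = ((l - 120)*(Q + 3*l))*Q - 1*(-1/14) = ((-120 + l)*(Q + 3*l))*Q + 1/14 = Q*(-120 + l)*(Q + 3*l) + 1/14 = 1/14 + Q*(-120 + l)*(Q + 3*l))
s(135, -157) + 7333 = (1/14 - 120*(-157)² + 135*(-157)² - 360*(-157)*135 + 3*(-157)*135²) + 7333 = (1/14 - 120*24649 + 135*24649 + 7630200 + 3*(-157)*18225) + 7333 = (1/14 - 2957880 + 3327615 + 7630200 - 8583975) + 7333 = -8176559/14 + 7333 = -8073897/14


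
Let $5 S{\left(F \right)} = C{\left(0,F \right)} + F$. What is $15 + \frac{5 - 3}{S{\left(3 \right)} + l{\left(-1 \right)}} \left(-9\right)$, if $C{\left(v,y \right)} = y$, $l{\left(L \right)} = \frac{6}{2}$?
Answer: $\frac{75}{7} \approx 10.714$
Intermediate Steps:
$l{\left(L \right)} = 3$ ($l{\left(L \right)} = 6 \cdot \frac{1}{2} = 3$)
$S{\left(F \right)} = \frac{2 F}{5}$ ($S{\left(F \right)} = \frac{F + F}{5} = \frac{2 F}{5}$)
$15 + \frac{5 - 3}{S{\left(3 \right)} + l{\left(-1 \right)}} \left(-9\right) = 15 + \frac{5 - 3}{\frac{2}{5} \cdot 3 + 3} \left(-9\right) = 15 + \frac{2}{\frac{6}{5} + 3} \left(-9\right) = 15 + \frac{2}{\frac{21}{5}} \left(-9\right) = 15 + 2 \cdot \frac{5}{21} \left(-9\right) = 15 + \frac{10}{21} \left(-9\right) = 15 - \frac{30}{7} = \frac{75}{7}$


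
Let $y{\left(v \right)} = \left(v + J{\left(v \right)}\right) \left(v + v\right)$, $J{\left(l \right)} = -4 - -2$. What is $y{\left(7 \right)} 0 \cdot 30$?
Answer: $0$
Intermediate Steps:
$J{\left(l \right)} = -2$ ($J{\left(l \right)} = -4 + 2 = -2$)
$y{\left(v \right)} = 2 v \left(-2 + v\right)$ ($y{\left(v \right)} = \left(v - 2\right) \left(v + v\right) = \left(-2 + v\right) 2 v = 2 v \left(-2 + v\right)$)
$y{\left(7 \right)} 0 \cdot 30 = 2 \cdot 7 \left(-2 + 7\right) 0 \cdot 30 = 2 \cdot 7 \cdot 5 \cdot 0 \cdot 30 = 70 \cdot 0 \cdot 30 = 0 \cdot 30 = 0$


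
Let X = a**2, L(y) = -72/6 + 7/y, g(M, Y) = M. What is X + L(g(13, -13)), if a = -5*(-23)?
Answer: 171776/13 ≈ 13214.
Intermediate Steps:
a = 115
L(y) = -12 + 7/y (L(y) = -72*1/6 + 7/y = -12 + 7/y)
X = 13225 (X = 115**2 = 13225)
X + L(g(13, -13)) = 13225 + (-12 + 7/13) = 13225 - 149/13 = 171776/13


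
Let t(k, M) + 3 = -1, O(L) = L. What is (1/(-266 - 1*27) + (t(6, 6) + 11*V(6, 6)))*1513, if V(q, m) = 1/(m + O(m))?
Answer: -16420589/3516 ≈ -4670.3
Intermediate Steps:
V(q, m) = 1/(2*m) (V(q, m) = 1/(m + m) = 1/(2*m))
t(k, M) = -4 (t(k, M) = -3 - 1 = -4)
(1/(-266 - 1*27) + (t(6, 6) + 11*V(6, 6)))*1513 = (1/(-266 - 1*27) + (-4 + 11*((1/2)/6)))*1513 = (1/(-266 - 27) + (-4 + 11*((1/2)*(1/6))))*1513 = (1/(-293) + (-4 + 11*(1/12)))*1513 = (-1/293 + (-4 + 11/12))*1513 = (-1/293 - 37/12)*1513 = -10853/3516*1513 = -16420589/3516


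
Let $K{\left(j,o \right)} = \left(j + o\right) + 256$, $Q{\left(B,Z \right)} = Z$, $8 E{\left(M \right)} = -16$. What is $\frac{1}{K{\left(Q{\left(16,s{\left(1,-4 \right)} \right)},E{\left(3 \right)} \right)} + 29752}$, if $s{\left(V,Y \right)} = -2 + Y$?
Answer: $\frac{1}{30000} \approx 3.3333 \cdot 10^{-5}$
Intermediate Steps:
$E{\left(M \right)} = -2$ ($E{\left(M \right)} = \frac{1}{8} \left(-16\right) = -2$)
$K{\left(j,o \right)} = 256 + j + o$
$\frac{1}{K{\left(Q{\left(16,s{\left(1,-4 \right)} \right)},E{\left(3 \right)} \right)} + 29752} = \frac{1}{\left(256 - 6 - 2\right) + 29752} = \frac{1}{248 + 29752} = \frac{1}{30000}$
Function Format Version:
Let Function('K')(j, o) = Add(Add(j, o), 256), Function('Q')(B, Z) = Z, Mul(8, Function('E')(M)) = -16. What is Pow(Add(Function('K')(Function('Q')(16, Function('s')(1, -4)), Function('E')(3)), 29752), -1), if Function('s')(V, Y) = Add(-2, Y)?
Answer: Rational(1, 30000) ≈ 3.3333e-5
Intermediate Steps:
Function('E')(M) = -2 (Function('E')(M) = Mul(Rational(1, 8), -16) = -2)
Function('K')(j, o) = Add(256, j, o)
Pow(Add(Function('K')(Function('Q')(16, Function('s')(1, -4)), Function('E')(3)), 29752), -1) = Pow(Add(Add(256, Add(-2, -4), -2), 29752), -1) = Pow(Add(Add(256, -6, -2), 29752), -1) = Pow(Add(248, 29752), -1) = Pow(30000, -1) = Rational(1, 30000)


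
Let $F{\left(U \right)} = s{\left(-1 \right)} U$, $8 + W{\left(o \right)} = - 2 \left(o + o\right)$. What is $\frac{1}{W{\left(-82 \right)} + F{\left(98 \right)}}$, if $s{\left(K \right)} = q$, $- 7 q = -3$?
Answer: $\frac{1}{362} \approx 0.0027624$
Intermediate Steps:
$W{\left(o \right)} = -8 - 4 o$ ($W{\left(o \right)} = -8 - 2 \left(o + o\right) = -8 - 2 \cdot 2 o = -8 - 4 o$)
$q = \frac{3}{7}$ ($q = \left(- \frac{1}{7}\right) \left(-3\right) = \frac{3}{7} \approx 0.42857$)
$s{\left(K \right)} = \frac{3}{7}$
$F{\left(U \right)} = \frac{3 U}{7}$
$\frac{1}{W{\left(-82 \right)} + F{\left(98 \right)}} = \frac{1}{\left(-8 - -328\right) + \frac{3}{7} \cdot 98} = \frac{1}{\left(-8 + 328\right) + 42} = \frac{1}{320 + 42} = \frac{1}{362}$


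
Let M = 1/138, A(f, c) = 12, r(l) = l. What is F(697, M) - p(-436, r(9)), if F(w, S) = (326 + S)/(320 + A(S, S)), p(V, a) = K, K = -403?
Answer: 18508837/45816 ≈ 403.98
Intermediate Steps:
p(V, a) = -403
M = 1/138 ≈ 0.0072464
F(w, S) = 163/166 + S/332 (F(w, S) = (326 + S)/(320 + 12) = (326 + S)/332 = (326 + S)*(1/332) = 163/166 + S/332)
F(697, M) - p(-436, r(9)) = (163/166 + (1/332)*(1/138)) - 1*(-403) = (163/166 + 1/45816) + 403 = 44989/45816 + 403 = 18508837/45816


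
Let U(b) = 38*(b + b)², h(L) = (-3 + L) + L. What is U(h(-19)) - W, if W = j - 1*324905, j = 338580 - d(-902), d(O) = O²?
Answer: 1055441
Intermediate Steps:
j = -475024 (j = 338580 - 1*(-902)² = 338580 - 1*813604 = 338580 - 813604 = -475024)
h(L) = -3 + 2*L
W = -799929 (W = -475024 - 1*324905 = -475024 - 324905 = -799929)
U(b) = 152*b² (U(b) = 38*(2*b)² = 38*(4*b²) = 152*b²)
U(h(-19)) - W = 152*(-3 + 2*(-19))² - 1*(-799929) = 152*(-3 - 38)² + 799929 = 152*(-41)² + 799929 = 152*1681 + 799929 = 255512 + 799929 = 1055441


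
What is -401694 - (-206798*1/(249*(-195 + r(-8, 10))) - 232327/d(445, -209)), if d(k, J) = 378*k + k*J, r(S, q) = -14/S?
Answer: -5814631649708171/14475232785 ≈ -4.0170e+5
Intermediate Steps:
d(k, J) = 378*k + J*k
-401694 - (-206798*1/(249*(-195 + r(-8, 10))) - 232327/d(445, -209)) = -401694 - (-206798*1/(249*(-195 - 14/(-8))) - 232327*1/(445*(378 - 209))) = -401694 - (-206798*1/(249*(-195 - 14*(-1/8))) - 232327/(445*169)) = -401694 - (-206798*1/(249*(-195 + 7/4)) - 232327/75205) = -401694 - (-206798/(249*(-773/4)) - 232327*1/75205) = -401694 - (-206798/(-192477/4) - 232327/75205) = -401694 - (-206798*(-4/192477) - 232327/75205) = -401694 - (827192/192477 - 232327/75205) = -401694 - 1*17491370381/14475232785 = -401694 - 17491370381/14475232785 = -5814631649708171/14475232785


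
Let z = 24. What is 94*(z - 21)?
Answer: 282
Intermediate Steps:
94*(z - 21) = 94*(24 - 21) = 94*3 = 282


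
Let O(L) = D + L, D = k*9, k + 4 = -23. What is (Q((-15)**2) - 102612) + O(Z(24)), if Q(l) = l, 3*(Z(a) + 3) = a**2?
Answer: -102441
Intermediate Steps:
k = -27 (k = -4 - 23 = -27)
Z(a) = -3 + a**2/3
D = -243 (D = -27*9 = -243)
O(L) = -243 + L
(Q((-15)**2) - 102612) + O(Z(24)) = ((-15)**2 - 102612) + (-243 + (-3 + (1/3)*24**2)) = (225 - 102612) + (-243 + (-3 + (1/3)*576)) = -102387 + (-243 + (-3 + 192)) = -102387 + (-243 + 189) = -102387 - 54 = -102441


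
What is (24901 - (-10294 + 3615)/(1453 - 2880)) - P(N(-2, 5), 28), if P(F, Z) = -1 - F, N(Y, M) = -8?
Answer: 35517059/1427 ≈ 24889.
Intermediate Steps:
(24901 - (-10294 + 3615)/(1453 - 2880)) - P(N(-2, 5), 28) = (24901 - (-10294 + 3615)/(1453 - 2880)) - (-1 - 1*(-8)) = (24901 - (-6679)/(-1427)) - (-1 + 8) = (24901 - (-6679)*(-1)/1427) - 1*7 = (24901 - 1*6679/1427) - 7 = (24901 - 6679/1427) - 7 = 35527048/1427 - 7 = 35517059/1427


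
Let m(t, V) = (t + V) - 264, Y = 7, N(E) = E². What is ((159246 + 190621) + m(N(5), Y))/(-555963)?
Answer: -116545/185321 ≈ -0.62888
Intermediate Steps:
m(t, V) = -264 + V + t (m(t, V) = (V + t) - 264 = -264 + V + t)
((159246 + 190621) + m(N(5), Y))/(-555963) = ((159246 + 190621) + (-264 + 7 + 5²))/(-555963) = (349867 + (-264 + 7 + 25))*(-1/555963) = (349867 - 232)*(-1/555963) = 349635*(-1/555963) = -116545/185321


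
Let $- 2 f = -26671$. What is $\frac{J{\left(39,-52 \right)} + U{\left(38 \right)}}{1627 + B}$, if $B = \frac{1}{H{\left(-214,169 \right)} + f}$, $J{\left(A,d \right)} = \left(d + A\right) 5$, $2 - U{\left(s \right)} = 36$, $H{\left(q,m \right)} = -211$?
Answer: $- \frac{2598651}{42707125} \approx -0.060848$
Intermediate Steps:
$f = \frac{26671}{2}$ ($f = \left(- \frac{1}{2}\right) \left(-26671\right) = \frac{26671}{2} \approx 13336.0$)
$U{\left(s \right)} = -34$ ($U{\left(s \right)} = 2 - 36 = -34$)
$J{\left(A,d \right)} = 5 A + 5 d$ ($J{\left(A,d \right)} = \left(A + d\right) 5 = 5 A + 5 d$)
$B = \frac{2}{26249}$ ($B = \frac{1}{-211 + \frac{26671}{2}} = \frac{1}{\frac{26249}{2}} = \frac{2}{26249} \approx 7.6193 \cdot 10^{-5}$)
$\frac{J{\left(39,-52 \right)} + U{\left(38 \right)}}{1627 + B} = \frac{\left(5 \cdot 39 + 5 \left(-52\right)\right) - 34}{1627 + \frac{2}{26249}} = \frac{\left(195 - 260\right) - 34}{\frac{42707125}{26249}} = \left(-65 - 34\right) \frac{26249}{42707125} = \left(-99\right) \frac{26249}{42707125} = - \frac{2598651}{42707125}$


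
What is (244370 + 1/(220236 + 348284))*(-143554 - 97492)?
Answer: -16744167876665723/284260 ≈ -5.8904e+10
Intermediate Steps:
(244370 + 1/(220236 + 348284))*(-143554 - 97492) = (244370 + 1/568520)*(-241046) = (138929232401/568520)*(-241046) = -16744167876665723/284260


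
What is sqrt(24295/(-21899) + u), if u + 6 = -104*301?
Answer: I*sqrt(15015749789515)/21899 ≈ 176.95*I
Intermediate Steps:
u = -31310 (u = -6 - 104*301 = -6 - 31304 = -31310)
sqrt(24295/(-21899) + u) = sqrt(24295/(-21899) - 31310) = sqrt(24295*(-1/21899) - 31310) = sqrt(-24295/21899 - 31310) = sqrt(-685681985/21899) = I*sqrt(15015749789515)/21899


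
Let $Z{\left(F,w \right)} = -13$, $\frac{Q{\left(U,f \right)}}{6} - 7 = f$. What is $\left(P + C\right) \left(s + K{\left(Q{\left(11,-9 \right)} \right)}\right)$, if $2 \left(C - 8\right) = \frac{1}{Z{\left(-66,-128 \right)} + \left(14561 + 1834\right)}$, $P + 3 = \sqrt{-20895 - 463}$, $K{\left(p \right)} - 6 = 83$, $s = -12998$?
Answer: $- \frac{2114765289}{32764} - 12909 i \sqrt{21358} \approx -64545.0 - 1.8866 \cdot 10^{6} i$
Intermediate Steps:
$Q{\left(U,f \right)} = 42 + 6 f$
$K{\left(p \right)} = 89$ ($K{\left(p \right)} = 6 + 83 = 89$)
$P = -3 + i \sqrt{21358}$ ($P = -3 + \sqrt{-20895 - 463} = -3 + \sqrt{-21358} = -3 + i \sqrt{21358} \approx -3.0 + 146.14 i$)
$C = \frac{262113}{32764}$ ($C = 8 + \frac{1}{2 \left(-13 + \left(14561 + 1834\right)\right)} = 8 + \frac{1}{2 \left(-13 + 16395\right)} = 8 + \frac{1}{2 \cdot 16382} = 8 + \frac{1}{2} \cdot \frac{1}{16382} = 8 + \frac{1}{32764} = \frac{262113}{32764} \approx 8.0$)
$\left(P + C\right) \left(s + K{\left(Q{\left(11,-9 \right)} \right)}\right) = \left(\left(-3 + i \sqrt{21358}\right) + \frac{262113}{32764}\right) \left(-12998 + 89\right) = \left(\frac{163821}{32764} + i \sqrt{21358}\right) \left(-12909\right) = - \frac{2114765289}{32764} - 12909 i \sqrt{21358}$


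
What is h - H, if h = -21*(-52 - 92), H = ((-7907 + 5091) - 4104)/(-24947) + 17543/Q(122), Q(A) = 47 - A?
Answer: 6095105821/1871025 ≈ 3257.6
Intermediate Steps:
H = -437126221/1871025 (H = ((-7907 + 5091) - 4104)/(-24947) + 17543/(47 - 1*122) = (-2816 - 4104)*(-1/24947) + 17543/(47 - 122) = -6920*(-1/24947) + 17543/(-75) = 6920/24947 + 17543*(-1/75) = 6920/24947 - 17543/75 = -437126221/1871025 ≈ -233.63)
h = 3024 (h = -21*(-144) = 3024)
h - H = 3024 - 1*(-437126221/1871025) = 3024 + 437126221/1871025 = 6095105821/1871025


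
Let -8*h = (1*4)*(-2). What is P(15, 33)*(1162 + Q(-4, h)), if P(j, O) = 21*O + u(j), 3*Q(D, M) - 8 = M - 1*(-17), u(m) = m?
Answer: 828832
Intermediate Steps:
h = 1 (h = -1*4*(-2)/8 = -(-2)/2 = -⅛*(-8) = 1)
Q(D, M) = 25/3 + M/3 (Q(D, M) = 8/3 + (M - 1*(-17))/3 = 8/3 + (M + 17)/3 = 8/3 + (17 + M)/3 = 8/3 + (17/3 + M/3) = 25/3 + M/3)
P(j, O) = j + 21*O (P(j, O) = 21*O + j = j + 21*O)
P(15, 33)*(1162 + Q(-4, h)) = (15 + 21*33)*(1162 + (25/3 + (⅓)*1)) = (15 + 693)*(1162 + (25/3 + ⅓)) = 708*(1162 + 26/3) = 708*(3512/3) = 828832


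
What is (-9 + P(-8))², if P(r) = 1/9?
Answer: 6400/81 ≈ 79.012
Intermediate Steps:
P(r) = ⅑
(-9 + P(-8))² = (-9 + ⅑)² = (-80/9)² = 6400/81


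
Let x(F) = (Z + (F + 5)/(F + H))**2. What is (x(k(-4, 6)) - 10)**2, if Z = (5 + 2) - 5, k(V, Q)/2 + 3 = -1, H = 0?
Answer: 77841/4096 ≈ 19.004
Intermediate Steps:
k(V, Q) = -8 (k(V, Q) = -6 + 2*(-1) = -6 - 2 = -8)
Z = 2 (Z = 7 - 5 = 2)
x(F) = (2 + (5 + F)/F)**2 (x(F) = (2 + (F + 5)/(F + 0))**2 = (2 + (5 + F)/F)**2)
(x(k(-4, 6)) - 10)**2 = ((5 + 3*(-8))**2/(-8)**2 - 10)**2 = ((5 - 24)**2/64 - 10)**2 = ((1/64)*(-19)**2 - 10)**2 = ((1/64)*361 - 10)**2 = (361/64 - 10)**2 = (-279/64)**2 = 77841/4096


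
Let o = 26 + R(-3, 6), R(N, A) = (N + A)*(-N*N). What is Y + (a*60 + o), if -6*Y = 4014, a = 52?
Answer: 2450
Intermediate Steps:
R(N, A) = -N**2*(A + N) (R(N, A) = (A + N)*(-N**2) = -N**2*(A + N))
o = -1 (o = 26 + (-3)**2*(-1*6 - 1*(-3)) = 26 + 9*(-6 + 3) = 26 + 9*(-3) = 26 - 27 = -1)
Y = -669 (Y = -1/6*4014 = -669)
Y + (a*60 + o) = -669 + (52*60 - 1) = -669 + (3120 - 1) = -669 + 3119 = 2450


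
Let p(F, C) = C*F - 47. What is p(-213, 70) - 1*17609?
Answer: -32566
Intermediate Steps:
p(F, C) = -47 + C*F
p(-213, 70) - 1*17609 = (-47 + 70*(-213)) - 1*17609 = (-47 - 14910) - 17609 = -14957 - 17609 = -32566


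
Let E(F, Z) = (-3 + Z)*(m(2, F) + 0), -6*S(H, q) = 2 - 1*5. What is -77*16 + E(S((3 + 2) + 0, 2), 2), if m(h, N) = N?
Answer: -2465/2 ≈ -1232.5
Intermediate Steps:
S(H, q) = 1/2 (S(H, q) = -(2 - 1*5)/6 = -(2 - 5)/6 = -1/6*(-3) = 1/2)
E(F, Z) = F*(-3 + Z) (E(F, Z) = (-3 + Z)*(F + 0) = (-3 + Z)*F = F*(-3 + Z))
-77*16 + E(S((3 + 2) + 0, 2), 2) = -77*16 + (-3 + 2)/2 = -1232 + (1/2)*(-1) = -1232 - 1/2 = -2465/2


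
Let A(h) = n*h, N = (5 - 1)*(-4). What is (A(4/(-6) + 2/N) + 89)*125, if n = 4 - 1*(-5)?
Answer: 81875/8 ≈ 10234.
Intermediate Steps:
N = -16 (N = 4*(-4) = -16)
n = 9 (n = 4 + 5 = 9)
A(h) = 9*h
(A(4/(-6) + 2/N) + 89)*125 = (9*(4/(-6) + 2/(-16)) + 89)*125 = (9*(4*(-⅙) + 2*(-1/16)) + 89)*125 = (9*(-⅔ - ⅛) + 89)*125 = (9*(-19/24) + 89)*125 = (-57/8 + 89)*125 = (655/8)*125 = 81875/8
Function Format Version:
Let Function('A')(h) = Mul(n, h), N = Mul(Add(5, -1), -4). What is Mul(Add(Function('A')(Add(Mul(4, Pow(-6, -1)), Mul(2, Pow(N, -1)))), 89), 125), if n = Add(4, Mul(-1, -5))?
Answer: Rational(81875, 8) ≈ 10234.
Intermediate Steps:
N = -16 (N = Mul(4, -4) = -16)
n = 9 (n = Add(4, 5) = 9)
Function('A')(h) = Mul(9, h)
Mul(Add(Function('A')(Add(Mul(4, Pow(-6, -1)), Mul(2, Pow(N, -1)))), 89), 125) = Mul(Add(Mul(9, Add(Mul(4, Pow(-6, -1)), Mul(2, Pow(-16, -1)))), 89), 125) = Mul(Add(Mul(9, Add(Mul(4, Rational(-1, 6)), Mul(2, Rational(-1, 16)))), 89), 125) = Mul(Add(Mul(9, Add(Rational(-2, 3), Rational(-1, 8))), 89), 125) = Mul(Add(Mul(9, Rational(-19, 24)), 89), 125) = Mul(Add(Rational(-57, 8), 89), 125) = Mul(Rational(655, 8), 125) = Rational(81875, 8)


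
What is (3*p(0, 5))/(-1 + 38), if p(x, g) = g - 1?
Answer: 12/37 ≈ 0.32432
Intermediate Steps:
p(x, g) = -1 + g
(3*p(0, 5))/(-1 + 38) = (3*(-1 + 5))/(-1 + 38) = (3*4)/37 = 12*(1/37) = 12/37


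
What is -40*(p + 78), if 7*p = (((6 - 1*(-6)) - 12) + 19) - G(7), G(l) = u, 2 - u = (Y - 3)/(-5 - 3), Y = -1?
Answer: -3220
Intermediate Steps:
u = 3/2 (u = 2 - (-1 - 3)/(-5 - 3) = 2 - (-4)/(-8) = 2 - (-4)*(-1)/8 = 2 - 1*1/2 = 2 - 1/2 = 3/2 ≈ 1.5000)
G(l) = 3/2
p = 5/2 (p = ((((6 - 1*(-6)) - 12) + 19) - 1*3/2)/7 = ((((6 + 6) - 12) + 19) - 3/2)/7 = (((12 - 12) + 19) - 3/2)/7 = ((0 + 19) - 3/2)/7 = (19 - 3/2)/7 = (1/7)*(35/2) = 5/2 ≈ 2.5000)
-40*(p + 78) = -40*(5/2 + 78) = -40*161/2 = -3220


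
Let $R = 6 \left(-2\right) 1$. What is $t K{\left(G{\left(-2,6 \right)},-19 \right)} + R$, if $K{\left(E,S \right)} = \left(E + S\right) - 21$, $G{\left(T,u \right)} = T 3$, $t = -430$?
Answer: $19768$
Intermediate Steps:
$G{\left(T,u \right)} = 3 T$
$K{\left(E,S \right)} = -21 + E + S$
$R = -12$ ($R = \left(-12\right) 1 = -12$)
$t K{\left(G{\left(-2,6 \right)},-19 \right)} + R = - 430 \left(-21 + 3 \left(-2\right) - 19\right) - 12 = - 430 \left(-21 - 6 - 19\right) - 12 = \left(-430\right) \left(-46\right) - 12 = 19780 - 12 = 19768$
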